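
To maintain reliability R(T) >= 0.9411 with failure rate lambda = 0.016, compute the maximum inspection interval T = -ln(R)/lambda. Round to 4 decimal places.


R_target = 0.9411
lambda = 0.016
-ln(0.9411) = 0.0607
T = 0.0607 / 0.016
T = 3.7941

3.7941


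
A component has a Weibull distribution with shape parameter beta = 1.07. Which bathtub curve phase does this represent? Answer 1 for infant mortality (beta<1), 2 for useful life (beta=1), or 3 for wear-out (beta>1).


beta = 1.07
Compare beta to 1:
beta < 1 => infant mortality (phase 1)
beta = 1 => useful life (phase 2)
beta > 1 => wear-out (phase 3)
Since beta = 1.07, this is wear-out (increasing failure rate)
Phase = 3

3


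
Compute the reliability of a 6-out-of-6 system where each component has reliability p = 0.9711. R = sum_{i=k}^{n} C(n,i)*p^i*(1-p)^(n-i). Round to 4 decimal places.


k = 6, n = 6, p = 0.9711
i=6: C(6,6)=1 * 0.9711^6 * 0.0289^0 = 0.8387
R = sum of terms = 0.8387

0.8387


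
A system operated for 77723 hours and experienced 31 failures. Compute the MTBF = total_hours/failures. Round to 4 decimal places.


total_hours = 77723
failures = 31
MTBF = 77723 / 31
MTBF = 2507.1935

2507.1935


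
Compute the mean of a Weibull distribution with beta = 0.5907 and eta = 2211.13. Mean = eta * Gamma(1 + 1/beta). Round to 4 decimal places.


beta = 0.5907, eta = 2211.13
1/beta = 1.6929
1 + 1/beta = 2.6929
Gamma(2.6929) = 1.536
Mean = 2211.13 * 1.536
Mean = 3396.2902

3396.2902


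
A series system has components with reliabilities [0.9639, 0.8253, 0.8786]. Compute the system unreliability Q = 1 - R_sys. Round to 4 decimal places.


Components: [0.9639, 0.8253, 0.8786]
After component 1: product = 0.9639
After component 2: product = 0.7955
After component 3: product = 0.6989
R_sys = 0.6989
Q = 1 - 0.6989 = 0.3011

0.3011


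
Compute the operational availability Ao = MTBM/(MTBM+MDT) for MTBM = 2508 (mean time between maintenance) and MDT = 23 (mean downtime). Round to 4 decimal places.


MTBM = 2508
MDT = 23
MTBM + MDT = 2531
Ao = 2508 / 2531
Ao = 0.9909

0.9909


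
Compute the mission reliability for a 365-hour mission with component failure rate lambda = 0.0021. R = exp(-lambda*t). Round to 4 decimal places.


lambda = 0.0021
mission_time = 365
lambda * t = 0.0021 * 365 = 0.7665
R = exp(-0.7665)
R = 0.4646

0.4646


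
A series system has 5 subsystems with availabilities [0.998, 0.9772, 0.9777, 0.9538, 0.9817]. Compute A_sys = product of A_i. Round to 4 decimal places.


Subsystems: [0.998, 0.9772, 0.9777, 0.9538, 0.9817]
After subsystem 1 (A=0.998): product = 0.998
After subsystem 2 (A=0.9772): product = 0.9752
After subsystem 3 (A=0.9777): product = 0.9535
After subsystem 4 (A=0.9538): product = 0.9094
After subsystem 5 (A=0.9817): product = 0.8928
A_sys = 0.8928

0.8928


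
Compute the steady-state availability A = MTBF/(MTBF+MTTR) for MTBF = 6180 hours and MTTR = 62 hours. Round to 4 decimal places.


MTBF = 6180
MTTR = 62
MTBF + MTTR = 6242
A = 6180 / 6242
A = 0.9901

0.9901


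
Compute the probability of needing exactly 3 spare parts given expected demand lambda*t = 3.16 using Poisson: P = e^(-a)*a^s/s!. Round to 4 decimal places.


a = 3.16, s = 3
e^(-a) = e^(-3.16) = 0.0424
a^s = 3.16^3 = 31.5545
s! = 6
P = 0.0424 * 31.5545 / 6
P = 0.2231

0.2231


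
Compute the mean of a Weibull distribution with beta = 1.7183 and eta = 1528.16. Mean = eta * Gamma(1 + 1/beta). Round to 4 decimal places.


beta = 1.7183, eta = 1528.16
1/beta = 0.582
1 + 1/beta = 1.582
Gamma(1.582) = 0.8916
Mean = 1528.16 * 0.8916
Mean = 1362.5259

1362.5259


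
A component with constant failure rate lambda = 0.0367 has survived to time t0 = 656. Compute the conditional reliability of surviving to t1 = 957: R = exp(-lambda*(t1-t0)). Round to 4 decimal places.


lambda = 0.0367
t0 = 656, t1 = 957
t1 - t0 = 301
lambda * (t1-t0) = 0.0367 * 301 = 11.0467
R = exp(-11.0467)
R = 0.0

0.0


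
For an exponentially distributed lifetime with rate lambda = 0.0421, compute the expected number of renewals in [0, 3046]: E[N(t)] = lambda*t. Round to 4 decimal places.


lambda = 0.0421
t = 3046
E[N(t)] = lambda * t
E[N(t)] = 0.0421 * 3046
E[N(t)] = 128.2366

128.2366


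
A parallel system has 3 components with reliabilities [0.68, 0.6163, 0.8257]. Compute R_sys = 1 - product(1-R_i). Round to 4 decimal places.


Components: [0.68, 0.6163, 0.8257]
(1 - 0.68) = 0.32, running product = 0.32
(1 - 0.6163) = 0.3837, running product = 0.1228
(1 - 0.8257) = 0.1743, running product = 0.0214
Product of (1-R_i) = 0.0214
R_sys = 1 - 0.0214 = 0.9786

0.9786


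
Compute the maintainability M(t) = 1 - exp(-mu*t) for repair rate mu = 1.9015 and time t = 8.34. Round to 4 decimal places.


mu = 1.9015, t = 8.34
mu * t = 1.9015 * 8.34 = 15.8585
exp(-15.8585) = 0.0
M(t) = 1 - 0.0
M(t) = 1.0

1.0


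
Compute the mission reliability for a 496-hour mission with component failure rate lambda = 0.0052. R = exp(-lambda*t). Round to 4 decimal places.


lambda = 0.0052
mission_time = 496
lambda * t = 0.0052 * 496 = 2.5792
R = exp(-2.5792)
R = 0.0758

0.0758


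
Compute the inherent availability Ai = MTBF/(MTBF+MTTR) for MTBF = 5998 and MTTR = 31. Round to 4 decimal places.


MTBF = 5998
MTTR = 31
MTBF + MTTR = 6029
Ai = 5998 / 6029
Ai = 0.9949

0.9949


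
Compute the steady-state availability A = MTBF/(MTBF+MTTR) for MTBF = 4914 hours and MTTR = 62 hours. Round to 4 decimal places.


MTBF = 4914
MTTR = 62
MTBF + MTTR = 4976
A = 4914 / 4976
A = 0.9875

0.9875


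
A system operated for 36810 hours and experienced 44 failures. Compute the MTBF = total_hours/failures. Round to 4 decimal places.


total_hours = 36810
failures = 44
MTBF = 36810 / 44
MTBF = 836.5909

836.5909


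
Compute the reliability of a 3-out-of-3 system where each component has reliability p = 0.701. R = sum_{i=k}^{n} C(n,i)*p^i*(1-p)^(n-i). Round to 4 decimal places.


k = 3, n = 3, p = 0.701
i=3: C(3,3)=1 * 0.701^3 * 0.299^0 = 0.3445
R = sum of terms = 0.3445

0.3445


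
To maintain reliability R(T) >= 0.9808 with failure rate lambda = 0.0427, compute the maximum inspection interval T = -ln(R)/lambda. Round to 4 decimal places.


R_target = 0.9808
lambda = 0.0427
-ln(0.9808) = 0.0194
T = 0.0194 / 0.0427
T = 0.454

0.454


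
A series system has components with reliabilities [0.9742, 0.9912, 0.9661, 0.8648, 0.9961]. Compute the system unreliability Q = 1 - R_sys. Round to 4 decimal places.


Components: [0.9742, 0.9912, 0.9661, 0.8648, 0.9961]
After component 1: product = 0.9742
After component 2: product = 0.9656
After component 3: product = 0.9329
After component 4: product = 0.8068
After component 5: product = 0.8036
R_sys = 0.8036
Q = 1 - 0.8036 = 0.1964

0.1964


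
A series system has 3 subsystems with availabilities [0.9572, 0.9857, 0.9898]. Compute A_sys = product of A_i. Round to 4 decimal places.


Subsystems: [0.9572, 0.9857, 0.9898]
After subsystem 1 (A=0.9572): product = 0.9572
After subsystem 2 (A=0.9857): product = 0.9435
After subsystem 3 (A=0.9898): product = 0.9339
A_sys = 0.9339

0.9339


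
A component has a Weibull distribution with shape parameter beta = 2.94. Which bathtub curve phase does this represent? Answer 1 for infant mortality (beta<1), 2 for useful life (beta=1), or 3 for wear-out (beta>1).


beta = 2.94
Compare beta to 1:
beta < 1 => infant mortality (phase 1)
beta = 1 => useful life (phase 2)
beta > 1 => wear-out (phase 3)
Since beta = 2.94, this is wear-out (increasing failure rate)
Phase = 3

3


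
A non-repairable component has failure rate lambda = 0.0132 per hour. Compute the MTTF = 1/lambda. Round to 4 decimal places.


lambda = 0.0132
MTTF = 1 / 0.0132
MTTF = 75.7576

75.7576


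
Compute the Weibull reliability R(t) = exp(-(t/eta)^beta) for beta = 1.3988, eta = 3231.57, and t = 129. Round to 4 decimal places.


beta = 1.3988, eta = 3231.57, t = 129
t/eta = 129 / 3231.57 = 0.0399
(t/eta)^beta = 0.0399^1.3988 = 0.011
R(t) = exp(-0.011)
R(t) = 0.989

0.989


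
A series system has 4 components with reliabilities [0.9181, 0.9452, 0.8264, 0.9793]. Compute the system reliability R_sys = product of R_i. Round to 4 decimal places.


Components: [0.9181, 0.9452, 0.8264, 0.9793]
After component 1 (R=0.9181): product = 0.9181
After component 2 (R=0.9452): product = 0.8678
After component 3 (R=0.8264): product = 0.7171
After component 4 (R=0.9793): product = 0.7023
R_sys = 0.7023

0.7023


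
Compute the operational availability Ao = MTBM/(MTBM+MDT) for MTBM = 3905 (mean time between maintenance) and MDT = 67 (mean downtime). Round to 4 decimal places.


MTBM = 3905
MDT = 67
MTBM + MDT = 3972
Ao = 3905 / 3972
Ao = 0.9831

0.9831


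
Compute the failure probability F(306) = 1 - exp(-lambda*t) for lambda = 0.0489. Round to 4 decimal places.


lambda = 0.0489, t = 306
lambda * t = 14.9634
exp(-14.9634) = 0.0
F(t) = 1 - 0.0
F(t) = 1.0

1.0


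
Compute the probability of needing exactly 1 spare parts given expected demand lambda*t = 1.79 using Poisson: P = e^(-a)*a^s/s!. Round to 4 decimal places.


a = 1.79, s = 1
e^(-a) = e^(-1.79) = 0.167
a^s = 1.79^1 = 1.79
s! = 1
P = 0.167 * 1.79 / 1
P = 0.2989

0.2989


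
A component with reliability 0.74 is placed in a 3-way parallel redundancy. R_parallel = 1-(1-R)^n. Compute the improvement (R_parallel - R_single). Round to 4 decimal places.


R_single = 0.74, n = 3
1 - R_single = 0.26
(1 - R_single)^n = 0.26^3 = 0.0176
R_parallel = 1 - 0.0176 = 0.9824
Improvement = 0.9824 - 0.74
Improvement = 0.2424

0.2424


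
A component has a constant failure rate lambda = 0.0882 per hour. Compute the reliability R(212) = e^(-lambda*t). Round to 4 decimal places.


lambda = 0.0882
t = 212
lambda * t = 18.6984
R(t) = e^(-18.6984)
R(t) = 0.0

0.0


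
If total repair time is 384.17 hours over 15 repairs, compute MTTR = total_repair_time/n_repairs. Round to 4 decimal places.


total_repair_time = 384.17
n_repairs = 15
MTTR = 384.17 / 15
MTTR = 25.6113

25.6113


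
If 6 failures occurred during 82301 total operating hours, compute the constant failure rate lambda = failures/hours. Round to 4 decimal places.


failures = 6
total_hours = 82301
lambda = 6 / 82301
lambda = 0.0001

0.0001


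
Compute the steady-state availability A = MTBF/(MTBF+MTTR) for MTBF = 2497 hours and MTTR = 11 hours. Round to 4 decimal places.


MTBF = 2497
MTTR = 11
MTBF + MTTR = 2508
A = 2497 / 2508
A = 0.9956

0.9956


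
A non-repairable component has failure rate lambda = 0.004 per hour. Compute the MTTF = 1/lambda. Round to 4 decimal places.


lambda = 0.004
MTTF = 1 / 0.004
MTTF = 250.0

250.0


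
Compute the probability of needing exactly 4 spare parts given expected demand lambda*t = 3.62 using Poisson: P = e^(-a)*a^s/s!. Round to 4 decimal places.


a = 3.62, s = 4
e^(-a) = e^(-3.62) = 0.0268
a^s = 3.62^4 = 171.7253
s! = 24
P = 0.0268 * 171.7253 / 24
P = 0.1916

0.1916


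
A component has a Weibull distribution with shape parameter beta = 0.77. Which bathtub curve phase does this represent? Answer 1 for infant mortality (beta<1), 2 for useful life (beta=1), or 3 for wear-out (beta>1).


beta = 0.77
Compare beta to 1:
beta < 1 => infant mortality (phase 1)
beta = 1 => useful life (phase 2)
beta > 1 => wear-out (phase 3)
Since beta = 0.77, this is infant mortality (decreasing failure rate)
Phase = 1

1


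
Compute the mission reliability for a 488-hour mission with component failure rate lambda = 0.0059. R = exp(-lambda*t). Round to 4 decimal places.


lambda = 0.0059
mission_time = 488
lambda * t = 0.0059 * 488 = 2.8792
R = exp(-2.8792)
R = 0.0562

0.0562


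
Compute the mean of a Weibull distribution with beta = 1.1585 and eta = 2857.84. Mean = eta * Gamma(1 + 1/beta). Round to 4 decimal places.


beta = 1.1585, eta = 2857.84
1/beta = 0.8632
1 + 1/beta = 1.8632
Gamma(1.8632) = 0.9497
Mean = 2857.84 * 0.9497
Mean = 2714.042

2714.042


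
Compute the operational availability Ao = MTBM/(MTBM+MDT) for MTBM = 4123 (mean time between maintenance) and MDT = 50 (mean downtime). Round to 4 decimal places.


MTBM = 4123
MDT = 50
MTBM + MDT = 4173
Ao = 4123 / 4173
Ao = 0.988

0.988


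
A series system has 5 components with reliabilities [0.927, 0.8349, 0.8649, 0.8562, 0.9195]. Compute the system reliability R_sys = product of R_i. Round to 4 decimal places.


Components: [0.927, 0.8349, 0.8649, 0.8562, 0.9195]
After component 1 (R=0.927): product = 0.927
After component 2 (R=0.8349): product = 0.774
After component 3 (R=0.8649): product = 0.6694
After component 4 (R=0.8562): product = 0.5731
After component 5 (R=0.9195): product = 0.527
R_sys = 0.527

0.527


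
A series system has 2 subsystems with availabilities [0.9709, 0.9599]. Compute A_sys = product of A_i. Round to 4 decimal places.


Subsystems: [0.9709, 0.9599]
After subsystem 1 (A=0.9709): product = 0.9709
After subsystem 2 (A=0.9599): product = 0.932
A_sys = 0.932

0.932


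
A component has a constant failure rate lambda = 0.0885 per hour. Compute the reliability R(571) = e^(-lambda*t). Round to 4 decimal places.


lambda = 0.0885
t = 571
lambda * t = 50.5335
R(t) = e^(-50.5335)
R(t) = 0.0

0.0


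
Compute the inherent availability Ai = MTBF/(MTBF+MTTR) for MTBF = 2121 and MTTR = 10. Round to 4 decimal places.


MTBF = 2121
MTTR = 10
MTBF + MTTR = 2131
Ai = 2121 / 2131
Ai = 0.9953

0.9953


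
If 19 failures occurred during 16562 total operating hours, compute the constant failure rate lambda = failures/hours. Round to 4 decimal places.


failures = 19
total_hours = 16562
lambda = 19 / 16562
lambda = 0.0011

0.0011


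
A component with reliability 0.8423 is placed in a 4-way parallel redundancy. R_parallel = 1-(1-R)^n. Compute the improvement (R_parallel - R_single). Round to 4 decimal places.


R_single = 0.8423, n = 4
1 - R_single = 0.1577
(1 - R_single)^n = 0.1577^4 = 0.0006
R_parallel = 1 - 0.0006 = 0.9994
Improvement = 0.9994 - 0.8423
Improvement = 0.1571

0.1571


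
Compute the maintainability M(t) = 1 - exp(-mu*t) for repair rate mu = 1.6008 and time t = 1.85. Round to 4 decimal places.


mu = 1.6008, t = 1.85
mu * t = 1.6008 * 1.85 = 2.9615
exp(-2.9615) = 0.0517
M(t) = 1 - 0.0517
M(t) = 0.9483

0.9483


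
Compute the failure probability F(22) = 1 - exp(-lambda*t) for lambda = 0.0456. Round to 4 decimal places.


lambda = 0.0456, t = 22
lambda * t = 1.0032
exp(-1.0032) = 0.3667
F(t) = 1 - 0.3667
F(t) = 0.6333

0.6333


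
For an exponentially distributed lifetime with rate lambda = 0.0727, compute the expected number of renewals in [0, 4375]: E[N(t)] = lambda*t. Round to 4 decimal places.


lambda = 0.0727
t = 4375
E[N(t)] = lambda * t
E[N(t)] = 0.0727 * 4375
E[N(t)] = 318.0625

318.0625


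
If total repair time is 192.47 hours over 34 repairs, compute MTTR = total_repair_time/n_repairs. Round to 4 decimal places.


total_repair_time = 192.47
n_repairs = 34
MTTR = 192.47 / 34
MTTR = 5.6609

5.6609


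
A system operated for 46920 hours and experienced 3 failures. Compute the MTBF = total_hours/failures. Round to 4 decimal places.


total_hours = 46920
failures = 3
MTBF = 46920 / 3
MTBF = 15640.0

15640.0


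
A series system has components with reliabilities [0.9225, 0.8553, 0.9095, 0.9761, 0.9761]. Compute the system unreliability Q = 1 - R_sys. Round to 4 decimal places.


Components: [0.9225, 0.8553, 0.9095, 0.9761, 0.9761]
After component 1: product = 0.9225
After component 2: product = 0.789
After component 3: product = 0.7176
After component 4: product = 0.7005
After component 5: product = 0.6837
R_sys = 0.6837
Q = 1 - 0.6837 = 0.3163

0.3163


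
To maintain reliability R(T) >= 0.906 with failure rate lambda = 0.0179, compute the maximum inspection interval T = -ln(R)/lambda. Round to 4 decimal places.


R_target = 0.906
lambda = 0.0179
-ln(0.906) = 0.0987
T = 0.0987 / 0.0179
T = 5.5149

5.5149


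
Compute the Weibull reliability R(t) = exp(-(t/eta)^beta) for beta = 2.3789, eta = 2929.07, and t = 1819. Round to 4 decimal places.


beta = 2.3789, eta = 2929.07, t = 1819
t/eta = 1819 / 2929.07 = 0.621
(t/eta)^beta = 0.621^2.3789 = 0.322
R(t) = exp(-0.322)
R(t) = 0.7247

0.7247


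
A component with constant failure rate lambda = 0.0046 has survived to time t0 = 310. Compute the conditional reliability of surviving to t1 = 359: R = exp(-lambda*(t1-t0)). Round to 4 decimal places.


lambda = 0.0046
t0 = 310, t1 = 359
t1 - t0 = 49
lambda * (t1-t0) = 0.0046 * 49 = 0.2254
R = exp(-0.2254)
R = 0.7982

0.7982


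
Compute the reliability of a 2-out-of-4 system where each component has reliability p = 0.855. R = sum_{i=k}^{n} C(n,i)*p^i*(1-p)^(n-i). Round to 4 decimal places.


k = 2, n = 4, p = 0.855
i=2: C(4,2)=6 * 0.855^2 * 0.145^2 = 0.0922
i=3: C(4,3)=4 * 0.855^3 * 0.145^1 = 0.3625
i=4: C(4,4)=1 * 0.855^4 * 0.145^0 = 0.5344
R = sum of terms = 0.9891

0.9891


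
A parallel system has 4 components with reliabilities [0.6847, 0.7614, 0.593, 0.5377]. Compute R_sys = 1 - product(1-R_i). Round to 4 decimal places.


Components: [0.6847, 0.7614, 0.593, 0.5377]
(1 - 0.6847) = 0.3153, running product = 0.3153
(1 - 0.7614) = 0.2386, running product = 0.0752
(1 - 0.593) = 0.407, running product = 0.0306
(1 - 0.5377) = 0.4623, running product = 0.0142
Product of (1-R_i) = 0.0142
R_sys = 1 - 0.0142 = 0.9858

0.9858


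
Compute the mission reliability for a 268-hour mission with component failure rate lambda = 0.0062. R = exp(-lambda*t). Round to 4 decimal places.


lambda = 0.0062
mission_time = 268
lambda * t = 0.0062 * 268 = 1.6616
R = exp(-1.6616)
R = 0.1898

0.1898


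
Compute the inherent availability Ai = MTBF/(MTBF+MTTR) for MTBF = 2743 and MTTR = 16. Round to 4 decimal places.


MTBF = 2743
MTTR = 16
MTBF + MTTR = 2759
Ai = 2743 / 2759
Ai = 0.9942

0.9942


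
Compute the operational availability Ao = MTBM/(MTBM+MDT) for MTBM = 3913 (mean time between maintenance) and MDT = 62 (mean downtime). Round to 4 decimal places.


MTBM = 3913
MDT = 62
MTBM + MDT = 3975
Ao = 3913 / 3975
Ao = 0.9844

0.9844


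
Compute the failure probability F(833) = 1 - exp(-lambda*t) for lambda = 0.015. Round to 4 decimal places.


lambda = 0.015, t = 833
lambda * t = 12.495
exp(-12.495) = 0.0
F(t) = 1 - 0.0
F(t) = 1.0

1.0


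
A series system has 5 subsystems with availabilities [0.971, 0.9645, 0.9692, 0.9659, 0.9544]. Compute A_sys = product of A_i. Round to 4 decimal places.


Subsystems: [0.971, 0.9645, 0.9692, 0.9659, 0.9544]
After subsystem 1 (A=0.971): product = 0.971
After subsystem 2 (A=0.9645): product = 0.9365
After subsystem 3 (A=0.9692): product = 0.9077
After subsystem 4 (A=0.9659): product = 0.8767
After subsystem 5 (A=0.9544): product = 0.8368
A_sys = 0.8368

0.8368


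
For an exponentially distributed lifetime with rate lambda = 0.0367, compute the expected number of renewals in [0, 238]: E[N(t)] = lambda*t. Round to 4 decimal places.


lambda = 0.0367
t = 238
E[N(t)] = lambda * t
E[N(t)] = 0.0367 * 238
E[N(t)] = 8.7346

8.7346


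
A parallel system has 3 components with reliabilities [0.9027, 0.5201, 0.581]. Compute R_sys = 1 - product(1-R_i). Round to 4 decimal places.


Components: [0.9027, 0.5201, 0.581]
(1 - 0.9027) = 0.0973, running product = 0.0973
(1 - 0.5201) = 0.4799, running product = 0.0467
(1 - 0.581) = 0.419, running product = 0.0196
Product of (1-R_i) = 0.0196
R_sys = 1 - 0.0196 = 0.9804

0.9804


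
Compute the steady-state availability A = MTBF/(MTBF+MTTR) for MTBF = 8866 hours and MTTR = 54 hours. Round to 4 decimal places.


MTBF = 8866
MTTR = 54
MTBF + MTTR = 8920
A = 8866 / 8920
A = 0.9939

0.9939


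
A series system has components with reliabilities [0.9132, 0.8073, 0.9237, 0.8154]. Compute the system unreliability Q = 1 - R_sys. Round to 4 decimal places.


Components: [0.9132, 0.8073, 0.9237, 0.8154]
After component 1: product = 0.9132
After component 2: product = 0.7372
After component 3: product = 0.681
After component 4: product = 0.5553
R_sys = 0.5553
Q = 1 - 0.5553 = 0.4447

0.4447


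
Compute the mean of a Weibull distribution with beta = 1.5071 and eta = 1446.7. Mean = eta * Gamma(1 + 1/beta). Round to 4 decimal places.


beta = 1.5071, eta = 1446.7
1/beta = 0.6635
1 + 1/beta = 1.6635
Gamma(1.6635) = 0.9022
Mean = 1446.7 * 0.9022
Mean = 1305.2615

1305.2615


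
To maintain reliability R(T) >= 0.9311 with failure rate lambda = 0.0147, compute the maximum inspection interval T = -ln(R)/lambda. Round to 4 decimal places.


R_target = 0.9311
lambda = 0.0147
-ln(0.9311) = 0.0714
T = 0.0714 / 0.0147
T = 4.8564

4.8564


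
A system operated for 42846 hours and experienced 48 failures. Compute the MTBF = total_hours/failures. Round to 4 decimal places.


total_hours = 42846
failures = 48
MTBF = 42846 / 48
MTBF = 892.625

892.625


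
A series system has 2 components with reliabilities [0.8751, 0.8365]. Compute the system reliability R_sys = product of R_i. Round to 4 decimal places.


Components: [0.8751, 0.8365]
After component 1 (R=0.8751): product = 0.8751
After component 2 (R=0.8365): product = 0.732
R_sys = 0.732

0.732


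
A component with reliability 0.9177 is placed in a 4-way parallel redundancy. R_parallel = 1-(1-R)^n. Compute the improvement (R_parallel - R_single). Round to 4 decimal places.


R_single = 0.9177, n = 4
1 - R_single = 0.0823
(1 - R_single)^n = 0.0823^4 = 0.0
R_parallel = 1 - 0.0 = 1.0
Improvement = 1.0 - 0.9177
Improvement = 0.0823

0.0823


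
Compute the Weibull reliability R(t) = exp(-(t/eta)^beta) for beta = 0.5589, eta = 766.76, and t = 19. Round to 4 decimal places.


beta = 0.5589, eta = 766.76, t = 19
t/eta = 19 / 766.76 = 0.0248
(t/eta)^beta = 0.0248^0.5589 = 0.1266
R(t) = exp(-0.1266)
R(t) = 0.8811

0.8811


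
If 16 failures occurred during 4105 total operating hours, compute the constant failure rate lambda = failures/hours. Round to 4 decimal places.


failures = 16
total_hours = 4105
lambda = 16 / 4105
lambda = 0.0039

0.0039


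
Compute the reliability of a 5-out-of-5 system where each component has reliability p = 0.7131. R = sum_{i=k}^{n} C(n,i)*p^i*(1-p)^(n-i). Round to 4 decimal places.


k = 5, n = 5, p = 0.7131
i=5: C(5,5)=1 * 0.7131^5 * 0.2869^0 = 0.1844
R = sum of terms = 0.1844

0.1844


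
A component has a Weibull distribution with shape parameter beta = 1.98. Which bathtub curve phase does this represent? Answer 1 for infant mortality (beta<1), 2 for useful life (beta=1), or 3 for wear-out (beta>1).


beta = 1.98
Compare beta to 1:
beta < 1 => infant mortality (phase 1)
beta = 1 => useful life (phase 2)
beta > 1 => wear-out (phase 3)
Since beta = 1.98, this is wear-out (increasing failure rate)
Phase = 3

3


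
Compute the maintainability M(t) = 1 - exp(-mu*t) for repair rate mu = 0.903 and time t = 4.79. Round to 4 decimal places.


mu = 0.903, t = 4.79
mu * t = 0.903 * 4.79 = 4.3254
exp(-4.3254) = 0.0132
M(t) = 1 - 0.0132
M(t) = 0.9868

0.9868


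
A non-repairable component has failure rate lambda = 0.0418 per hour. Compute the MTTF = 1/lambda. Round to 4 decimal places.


lambda = 0.0418
MTTF = 1 / 0.0418
MTTF = 23.9234

23.9234


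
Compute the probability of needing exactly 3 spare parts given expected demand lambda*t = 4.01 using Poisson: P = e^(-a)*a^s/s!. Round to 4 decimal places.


a = 4.01, s = 3
e^(-a) = e^(-4.01) = 0.0181
a^s = 4.01^3 = 64.4812
s! = 6
P = 0.0181 * 64.4812 / 6
P = 0.1949

0.1949


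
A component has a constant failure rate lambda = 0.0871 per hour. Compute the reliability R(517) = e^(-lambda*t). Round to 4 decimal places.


lambda = 0.0871
t = 517
lambda * t = 45.0307
R(t) = e^(-45.0307)
R(t) = 0.0

0.0


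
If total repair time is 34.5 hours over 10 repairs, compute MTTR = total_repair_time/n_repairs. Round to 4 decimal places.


total_repair_time = 34.5
n_repairs = 10
MTTR = 34.5 / 10
MTTR = 3.45

3.45


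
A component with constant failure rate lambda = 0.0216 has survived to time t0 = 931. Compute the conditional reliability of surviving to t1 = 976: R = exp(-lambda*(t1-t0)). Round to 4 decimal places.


lambda = 0.0216
t0 = 931, t1 = 976
t1 - t0 = 45
lambda * (t1-t0) = 0.0216 * 45 = 0.972
R = exp(-0.972)
R = 0.3783

0.3783


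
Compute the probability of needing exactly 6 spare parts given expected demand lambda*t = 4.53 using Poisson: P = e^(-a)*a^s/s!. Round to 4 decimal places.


a = 4.53, s = 6
e^(-a) = e^(-4.53) = 0.0108
a^s = 4.53^6 = 8641.5015
s! = 720
P = 0.0108 * 8641.5015 / 720
P = 0.1294

0.1294


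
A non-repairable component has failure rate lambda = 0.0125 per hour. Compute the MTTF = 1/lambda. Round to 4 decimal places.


lambda = 0.0125
MTTF = 1 / 0.0125
MTTF = 80.0

80.0


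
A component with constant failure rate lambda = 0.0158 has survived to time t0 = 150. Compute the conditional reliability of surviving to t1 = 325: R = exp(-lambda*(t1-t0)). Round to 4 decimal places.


lambda = 0.0158
t0 = 150, t1 = 325
t1 - t0 = 175
lambda * (t1-t0) = 0.0158 * 175 = 2.765
R = exp(-2.765)
R = 0.063

0.063


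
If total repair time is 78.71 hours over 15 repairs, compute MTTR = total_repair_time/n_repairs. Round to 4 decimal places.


total_repair_time = 78.71
n_repairs = 15
MTTR = 78.71 / 15
MTTR = 5.2473

5.2473


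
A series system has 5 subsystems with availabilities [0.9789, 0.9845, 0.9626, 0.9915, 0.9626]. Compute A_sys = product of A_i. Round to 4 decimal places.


Subsystems: [0.9789, 0.9845, 0.9626, 0.9915, 0.9626]
After subsystem 1 (A=0.9789): product = 0.9789
After subsystem 2 (A=0.9845): product = 0.9637
After subsystem 3 (A=0.9626): product = 0.9277
After subsystem 4 (A=0.9915): product = 0.9198
After subsystem 5 (A=0.9626): product = 0.8854
A_sys = 0.8854

0.8854


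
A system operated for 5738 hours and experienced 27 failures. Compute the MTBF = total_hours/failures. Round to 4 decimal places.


total_hours = 5738
failures = 27
MTBF = 5738 / 27
MTBF = 212.5185

212.5185


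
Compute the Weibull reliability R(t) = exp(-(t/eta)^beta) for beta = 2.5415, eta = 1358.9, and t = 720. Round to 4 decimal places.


beta = 2.5415, eta = 1358.9, t = 720
t/eta = 720 / 1358.9 = 0.5298
(t/eta)^beta = 0.5298^2.5415 = 0.199
R(t) = exp(-0.199)
R(t) = 0.8195

0.8195


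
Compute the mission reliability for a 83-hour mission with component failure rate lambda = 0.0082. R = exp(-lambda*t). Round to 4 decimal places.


lambda = 0.0082
mission_time = 83
lambda * t = 0.0082 * 83 = 0.6806
R = exp(-0.6806)
R = 0.5063

0.5063


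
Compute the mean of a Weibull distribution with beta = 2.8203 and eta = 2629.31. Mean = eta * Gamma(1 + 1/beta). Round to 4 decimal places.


beta = 2.8203, eta = 2629.31
1/beta = 0.3546
1 + 1/beta = 1.3546
Gamma(1.3546) = 0.8907
Mean = 2629.31 * 0.8907
Mean = 2341.9195

2341.9195


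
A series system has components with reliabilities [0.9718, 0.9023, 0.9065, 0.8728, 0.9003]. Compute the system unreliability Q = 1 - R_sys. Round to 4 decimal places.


Components: [0.9718, 0.9023, 0.9065, 0.8728, 0.9003]
After component 1: product = 0.9718
After component 2: product = 0.8769
After component 3: product = 0.7949
After component 4: product = 0.6938
After component 5: product = 0.6246
R_sys = 0.6246
Q = 1 - 0.6246 = 0.3754

0.3754


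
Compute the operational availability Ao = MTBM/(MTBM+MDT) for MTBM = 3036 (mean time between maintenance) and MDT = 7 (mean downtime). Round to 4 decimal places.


MTBM = 3036
MDT = 7
MTBM + MDT = 3043
Ao = 3036 / 3043
Ao = 0.9977

0.9977


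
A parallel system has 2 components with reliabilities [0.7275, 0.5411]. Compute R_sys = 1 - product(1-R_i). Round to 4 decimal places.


Components: [0.7275, 0.5411]
(1 - 0.7275) = 0.2725, running product = 0.2725
(1 - 0.5411) = 0.4589, running product = 0.1251
Product of (1-R_i) = 0.1251
R_sys = 1 - 0.1251 = 0.8749

0.8749


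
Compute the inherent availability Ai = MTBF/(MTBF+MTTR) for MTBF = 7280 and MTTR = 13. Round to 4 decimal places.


MTBF = 7280
MTTR = 13
MTBF + MTTR = 7293
Ai = 7280 / 7293
Ai = 0.9982

0.9982


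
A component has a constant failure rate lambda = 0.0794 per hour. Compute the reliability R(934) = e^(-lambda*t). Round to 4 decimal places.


lambda = 0.0794
t = 934
lambda * t = 74.1596
R(t) = e^(-74.1596)
R(t) = 0.0

0.0


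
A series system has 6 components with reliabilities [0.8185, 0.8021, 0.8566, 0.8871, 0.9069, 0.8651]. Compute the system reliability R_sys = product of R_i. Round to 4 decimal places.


Components: [0.8185, 0.8021, 0.8566, 0.8871, 0.9069, 0.8651]
After component 1 (R=0.8185): product = 0.8185
After component 2 (R=0.8021): product = 0.6565
After component 3 (R=0.8566): product = 0.5624
After component 4 (R=0.8871): product = 0.4989
After component 5 (R=0.9069): product = 0.4524
After component 6 (R=0.8651): product = 0.3914
R_sys = 0.3914

0.3914


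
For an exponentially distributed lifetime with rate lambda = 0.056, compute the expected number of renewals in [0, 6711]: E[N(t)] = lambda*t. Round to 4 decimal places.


lambda = 0.056
t = 6711
E[N(t)] = lambda * t
E[N(t)] = 0.056 * 6711
E[N(t)] = 375.816

375.816


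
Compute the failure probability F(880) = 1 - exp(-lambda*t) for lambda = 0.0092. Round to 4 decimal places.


lambda = 0.0092, t = 880
lambda * t = 8.096
exp(-8.096) = 0.0003
F(t) = 1 - 0.0003
F(t) = 0.9997

0.9997


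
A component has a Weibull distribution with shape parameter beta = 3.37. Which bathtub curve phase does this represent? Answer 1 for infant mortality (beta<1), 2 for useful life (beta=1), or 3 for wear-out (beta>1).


beta = 3.37
Compare beta to 1:
beta < 1 => infant mortality (phase 1)
beta = 1 => useful life (phase 2)
beta > 1 => wear-out (phase 3)
Since beta = 3.37, this is wear-out (increasing failure rate)
Phase = 3

3


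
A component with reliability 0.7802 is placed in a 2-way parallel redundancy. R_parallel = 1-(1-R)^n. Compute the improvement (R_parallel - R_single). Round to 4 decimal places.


R_single = 0.7802, n = 2
1 - R_single = 0.2198
(1 - R_single)^n = 0.2198^2 = 0.0483
R_parallel = 1 - 0.0483 = 0.9517
Improvement = 0.9517 - 0.7802
Improvement = 0.1715

0.1715


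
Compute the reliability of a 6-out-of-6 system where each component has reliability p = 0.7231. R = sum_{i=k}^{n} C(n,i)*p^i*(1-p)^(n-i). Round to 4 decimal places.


k = 6, n = 6, p = 0.7231
i=6: C(6,6)=1 * 0.7231^6 * 0.2769^0 = 0.143
R = sum of terms = 0.143

0.143


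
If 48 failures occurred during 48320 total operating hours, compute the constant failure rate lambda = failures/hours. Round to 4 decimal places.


failures = 48
total_hours = 48320
lambda = 48 / 48320
lambda = 0.001

0.001


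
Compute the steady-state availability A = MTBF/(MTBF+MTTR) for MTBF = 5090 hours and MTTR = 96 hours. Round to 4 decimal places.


MTBF = 5090
MTTR = 96
MTBF + MTTR = 5186
A = 5090 / 5186
A = 0.9815

0.9815


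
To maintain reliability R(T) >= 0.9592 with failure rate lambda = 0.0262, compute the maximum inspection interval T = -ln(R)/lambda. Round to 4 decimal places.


R_target = 0.9592
lambda = 0.0262
-ln(0.9592) = 0.0417
T = 0.0417 / 0.0262
T = 1.5899

1.5899


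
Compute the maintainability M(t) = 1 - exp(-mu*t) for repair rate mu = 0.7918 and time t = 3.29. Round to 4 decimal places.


mu = 0.7918, t = 3.29
mu * t = 0.7918 * 3.29 = 2.605
exp(-2.605) = 0.0739
M(t) = 1 - 0.0739
M(t) = 0.9261

0.9261


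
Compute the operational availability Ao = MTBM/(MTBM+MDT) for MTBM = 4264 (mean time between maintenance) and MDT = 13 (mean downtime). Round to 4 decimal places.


MTBM = 4264
MDT = 13
MTBM + MDT = 4277
Ao = 4264 / 4277
Ao = 0.997

0.997


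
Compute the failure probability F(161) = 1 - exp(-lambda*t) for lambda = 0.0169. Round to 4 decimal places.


lambda = 0.0169, t = 161
lambda * t = 2.7209
exp(-2.7209) = 0.0658
F(t) = 1 - 0.0658
F(t) = 0.9342

0.9342


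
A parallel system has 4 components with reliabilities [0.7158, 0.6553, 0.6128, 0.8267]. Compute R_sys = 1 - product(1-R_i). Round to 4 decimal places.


Components: [0.7158, 0.6553, 0.6128, 0.8267]
(1 - 0.7158) = 0.2842, running product = 0.2842
(1 - 0.6553) = 0.3447, running product = 0.098
(1 - 0.6128) = 0.3872, running product = 0.0379
(1 - 0.8267) = 0.1733, running product = 0.0066
Product of (1-R_i) = 0.0066
R_sys = 1 - 0.0066 = 0.9934

0.9934


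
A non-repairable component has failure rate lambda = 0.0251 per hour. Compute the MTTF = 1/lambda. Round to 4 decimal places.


lambda = 0.0251
MTTF = 1 / 0.0251
MTTF = 39.8406

39.8406


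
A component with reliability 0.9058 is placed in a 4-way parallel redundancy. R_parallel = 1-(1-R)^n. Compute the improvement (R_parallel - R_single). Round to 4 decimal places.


R_single = 0.9058, n = 4
1 - R_single = 0.0942
(1 - R_single)^n = 0.0942^4 = 0.0001
R_parallel = 1 - 0.0001 = 0.9999
Improvement = 0.9999 - 0.9058
Improvement = 0.0941

0.0941


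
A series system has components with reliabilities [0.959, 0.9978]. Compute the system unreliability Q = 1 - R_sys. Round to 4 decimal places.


Components: [0.959, 0.9978]
After component 1: product = 0.959
After component 2: product = 0.9569
R_sys = 0.9569
Q = 1 - 0.9569 = 0.0431

0.0431


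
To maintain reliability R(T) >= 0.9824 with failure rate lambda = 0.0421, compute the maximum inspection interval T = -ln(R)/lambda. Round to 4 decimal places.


R_target = 0.9824
lambda = 0.0421
-ln(0.9824) = 0.0178
T = 0.0178 / 0.0421
T = 0.4218

0.4218


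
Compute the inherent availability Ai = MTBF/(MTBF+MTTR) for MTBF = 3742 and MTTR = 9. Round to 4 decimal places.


MTBF = 3742
MTTR = 9
MTBF + MTTR = 3751
Ai = 3742 / 3751
Ai = 0.9976

0.9976


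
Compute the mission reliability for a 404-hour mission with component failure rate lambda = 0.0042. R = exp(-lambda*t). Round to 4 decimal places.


lambda = 0.0042
mission_time = 404
lambda * t = 0.0042 * 404 = 1.6968
R = exp(-1.6968)
R = 0.1833

0.1833


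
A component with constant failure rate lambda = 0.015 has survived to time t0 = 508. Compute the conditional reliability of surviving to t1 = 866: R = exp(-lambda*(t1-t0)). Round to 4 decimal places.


lambda = 0.015
t0 = 508, t1 = 866
t1 - t0 = 358
lambda * (t1-t0) = 0.015 * 358 = 5.37
R = exp(-5.37)
R = 0.0047

0.0047


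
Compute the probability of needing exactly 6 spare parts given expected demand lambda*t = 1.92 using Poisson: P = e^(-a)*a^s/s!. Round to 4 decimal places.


a = 1.92, s = 6
e^(-a) = e^(-1.92) = 0.1466
a^s = 1.92^6 = 50.0965
s! = 720
P = 0.1466 * 50.0965 / 720
P = 0.0102

0.0102


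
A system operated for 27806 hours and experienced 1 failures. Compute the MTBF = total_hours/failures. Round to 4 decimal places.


total_hours = 27806
failures = 1
MTBF = 27806 / 1
MTBF = 27806.0

27806.0


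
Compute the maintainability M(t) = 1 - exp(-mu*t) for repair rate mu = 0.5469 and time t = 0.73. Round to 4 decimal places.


mu = 0.5469, t = 0.73
mu * t = 0.5469 * 0.73 = 0.3992
exp(-0.3992) = 0.6708
M(t) = 1 - 0.6708
M(t) = 0.3292

0.3292


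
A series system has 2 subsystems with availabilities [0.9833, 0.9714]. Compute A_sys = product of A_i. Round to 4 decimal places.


Subsystems: [0.9833, 0.9714]
After subsystem 1 (A=0.9833): product = 0.9833
After subsystem 2 (A=0.9714): product = 0.9552
A_sys = 0.9552

0.9552


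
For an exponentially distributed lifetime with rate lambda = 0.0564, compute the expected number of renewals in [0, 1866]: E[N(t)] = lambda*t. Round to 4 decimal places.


lambda = 0.0564
t = 1866
E[N(t)] = lambda * t
E[N(t)] = 0.0564 * 1866
E[N(t)] = 105.2424

105.2424


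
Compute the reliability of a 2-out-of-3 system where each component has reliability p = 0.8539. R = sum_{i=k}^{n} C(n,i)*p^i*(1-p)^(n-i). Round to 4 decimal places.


k = 2, n = 3, p = 0.8539
i=2: C(3,2)=3 * 0.8539^2 * 0.1461^1 = 0.3196
i=3: C(3,3)=1 * 0.8539^3 * 0.1461^0 = 0.6226
R = sum of terms = 0.9422

0.9422


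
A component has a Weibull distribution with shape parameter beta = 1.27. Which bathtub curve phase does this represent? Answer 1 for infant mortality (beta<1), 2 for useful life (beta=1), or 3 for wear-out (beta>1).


beta = 1.27
Compare beta to 1:
beta < 1 => infant mortality (phase 1)
beta = 1 => useful life (phase 2)
beta > 1 => wear-out (phase 3)
Since beta = 1.27, this is wear-out (increasing failure rate)
Phase = 3

3


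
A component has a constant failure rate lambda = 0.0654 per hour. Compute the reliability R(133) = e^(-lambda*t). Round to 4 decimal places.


lambda = 0.0654
t = 133
lambda * t = 8.6982
R(t) = e^(-8.6982)
R(t) = 0.0002

0.0002


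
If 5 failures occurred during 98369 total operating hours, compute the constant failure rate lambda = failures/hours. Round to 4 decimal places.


failures = 5
total_hours = 98369
lambda = 5 / 98369
lambda = 0.0001

0.0001


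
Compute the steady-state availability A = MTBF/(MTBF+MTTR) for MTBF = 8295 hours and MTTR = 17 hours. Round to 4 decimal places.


MTBF = 8295
MTTR = 17
MTBF + MTTR = 8312
A = 8295 / 8312
A = 0.998

0.998


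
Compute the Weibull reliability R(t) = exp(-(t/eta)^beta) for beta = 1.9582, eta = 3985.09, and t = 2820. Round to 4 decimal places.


beta = 1.9582, eta = 3985.09, t = 2820
t/eta = 2820 / 3985.09 = 0.7076
(t/eta)^beta = 0.7076^1.9582 = 0.508
R(t) = exp(-0.508)
R(t) = 0.6017

0.6017


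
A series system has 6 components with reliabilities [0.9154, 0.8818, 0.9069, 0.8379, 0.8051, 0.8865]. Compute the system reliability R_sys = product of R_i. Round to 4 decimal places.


Components: [0.9154, 0.8818, 0.9069, 0.8379, 0.8051, 0.8865]
After component 1 (R=0.9154): product = 0.9154
After component 2 (R=0.8818): product = 0.8072
After component 3 (R=0.9069): product = 0.732
After component 4 (R=0.8379): product = 0.6134
After component 5 (R=0.8051): product = 0.4938
After component 6 (R=0.8865): product = 0.4378
R_sys = 0.4378

0.4378


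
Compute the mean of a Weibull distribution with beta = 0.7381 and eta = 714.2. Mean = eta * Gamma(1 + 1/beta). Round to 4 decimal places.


beta = 0.7381, eta = 714.2
1/beta = 1.3548
1 + 1/beta = 2.3548
Gamma(2.3548) = 1.2067
Mean = 714.2 * 1.2067
Mean = 861.832

861.832


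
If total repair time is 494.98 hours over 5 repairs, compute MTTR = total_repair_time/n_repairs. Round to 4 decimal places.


total_repair_time = 494.98
n_repairs = 5
MTTR = 494.98 / 5
MTTR = 98.996

98.996


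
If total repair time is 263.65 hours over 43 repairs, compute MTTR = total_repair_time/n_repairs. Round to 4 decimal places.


total_repair_time = 263.65
n_repairs = 43
MTTR = 263.65 / 43
MTTR = 6.1314

6.1314


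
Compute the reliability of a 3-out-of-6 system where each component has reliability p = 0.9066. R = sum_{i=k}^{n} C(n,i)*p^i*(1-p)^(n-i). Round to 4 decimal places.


k = 3, n = 6, p = 0.9066
i=3: C(6,3)=20 * 0.9066^3 * 0.0934^3 = 0.0121
i=4: C(6,4)=15 * 0.9066^4 * 0.0934^2 = 0.0884
i=5: C(6,5)=6 * 0.9066^5 * 0.0934^1 = 0.3432
i=6: C(6,6)=1 * 0.9066^6 * 0.0934^0 = 0.5553
R = sum of terms = 0.999

0.999


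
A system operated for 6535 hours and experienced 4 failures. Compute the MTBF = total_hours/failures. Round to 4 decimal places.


total_hours = 6535
failures = 4
MTBF = 6535 / 4
MTBF = 1633.75

1633.75


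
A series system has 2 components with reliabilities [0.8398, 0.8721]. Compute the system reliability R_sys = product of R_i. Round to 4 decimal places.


Components: [0.8398, 0.8721]
After component 1 (R=0.8398): product = 0.8398
After component 2 (R=0.8721): product = 0.7324
R_sys = 0.7324

0.7324


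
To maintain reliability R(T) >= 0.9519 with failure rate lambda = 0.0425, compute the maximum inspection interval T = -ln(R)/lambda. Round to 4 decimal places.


R_target = 0.9519
lambda = 0.0425
-ln(0.9519) = 0.0493
T = 0.0493 / 0.0425
T = 1.1599

1.1599
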